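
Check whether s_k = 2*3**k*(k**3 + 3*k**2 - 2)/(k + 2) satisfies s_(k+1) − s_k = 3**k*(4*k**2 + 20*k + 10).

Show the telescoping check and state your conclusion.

s_(k+1) = 6*3**k*((k + 1)**3 + 3*(k + 1)**2 - 2)/(k + 3)
s_(k+1) − s_k = 4*3**k*(k**4 + 9*k**3 + 27*k**2 + 31*k + 9)/(k**2 + 5*k + 6)
(s_(k+1) − s_k) − t_k = 3**k*(-4*k**3 - 26*k**2 - 46*k - 24)/(k**2 + 5*k + 6)

Invalid: residual 3**k*(-4*k**3 - 26*k**2 - 46*k - 24)/(k**2 + 5*k + 6) ≠ 0.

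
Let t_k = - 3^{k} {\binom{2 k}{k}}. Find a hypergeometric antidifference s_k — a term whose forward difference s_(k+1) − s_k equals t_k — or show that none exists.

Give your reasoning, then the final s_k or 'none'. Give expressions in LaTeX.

none (Gosper's algorithm certifies no s_k)

Step 1: r(k) = 6*(2*k + 1)/(k + 1).
Gosper form: A/B · C(k+1)/C(k) with A=12*k + 6, B=k + 1, C=1.
Need (12*k + 6)·f(k+1) − (k)·f(k) = 1.
Degrees (1,1,0) ⇒ d ≤ -1.
d = -1 < 0 ⇒ no nonzero polynomial f; not summable.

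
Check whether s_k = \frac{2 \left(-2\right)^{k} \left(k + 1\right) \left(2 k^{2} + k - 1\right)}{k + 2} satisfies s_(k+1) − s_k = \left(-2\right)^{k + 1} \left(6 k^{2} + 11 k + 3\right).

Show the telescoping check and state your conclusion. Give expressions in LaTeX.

s_(k+1) = -(-2)**(k + 2)*(k + 2)*(k + 2*(k + 1)**2)/(k + 3)
s_(k+1) − s_k = (-2)**(k + 1)*(6*k**4 + 35*k**3 + 69*k**2 + 55*k + 13)/(k**2 + 5*k + 6)
(s_(k+1) − s_k) − t_k = 2*(-2)**k*(6*k**3 + 25*k**2 + 26*k + 5)/(k**2 + 5*k + 6)

Invalid: residual \frac{2 \left(-2\right)^{k} \left(6 k^{3} + 25 k^{2} + 26 k + 5\right)}{k^{2} + 5 k + 6} ≠ 0.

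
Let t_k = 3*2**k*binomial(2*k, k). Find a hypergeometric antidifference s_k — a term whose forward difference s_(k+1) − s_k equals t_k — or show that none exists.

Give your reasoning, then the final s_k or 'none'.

none — t_k is not Gosper-summable

Ratio r(k) = 4*(2*k + 1)/(k + 1).
Gosper form: A/B · C(k+1)/C(k) with A=8*k + 4, B=k + 1, C=1.
Need (8*k + 4)·f(k+1) − (k)·f(k) = 1.
d = -1 from the (1,1,0) case.
Bound -1 < 0, so the key equation has no polynomial solution.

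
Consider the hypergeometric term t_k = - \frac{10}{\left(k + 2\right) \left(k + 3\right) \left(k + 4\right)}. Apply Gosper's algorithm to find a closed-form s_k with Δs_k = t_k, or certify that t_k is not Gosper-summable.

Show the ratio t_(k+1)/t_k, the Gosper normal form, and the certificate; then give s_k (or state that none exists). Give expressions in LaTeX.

s_k = \frac{5 k \left(- k - 5\right)}{6 \left(k + 2\right) \left(k + 3\right)}

t_(k+1)/t_k = (k + 2)/(k + 5).
Take A(k)=k + 2, B(k)=k + 5, C(k)=1.
Solve (k + 2)·f(k+1) − (k + 4)·f(k) = 1.
deg f ≤ 2 (via 1,1,0).
A polynomial solution: f(k) = k*(k + 5)/12.
Get s_k = R·t_k = 5*k*(-k - 5)/(6*(k + 2)*(k + 3)) with R(k) = B(k−1)f(k)/C(k) = k*(k + 4)*(k + 5)/12.
Δs = -10/(k**3 + 9*k**2 + 26*k + 24), as required.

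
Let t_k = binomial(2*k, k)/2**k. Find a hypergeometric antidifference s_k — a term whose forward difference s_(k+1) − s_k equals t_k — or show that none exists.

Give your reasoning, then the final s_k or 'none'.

Ratio r(k) = (2*k + 1)/(k + 1).
Take A(k)=2*k + 1, B(k)=k + 1, C(k)=1.
Solve (2*k + 1)·f(k+1) − (k)·f(k) = 1.
d = -1 from the (1,1,0) case.
Bound -1 < 0, so the key equation has no polynomial solution.

none — t_k is not Gosper-summable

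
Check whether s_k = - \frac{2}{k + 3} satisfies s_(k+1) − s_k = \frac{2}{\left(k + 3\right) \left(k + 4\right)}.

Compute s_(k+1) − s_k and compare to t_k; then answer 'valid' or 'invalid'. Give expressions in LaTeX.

s_(k+1) = -2/(k + 4)
s_(k+1) − s_k = 2/((k + 3)*(k + 4))
(s_(k+1) − s_k) − t_k = 0

Valid: the claim telescopes to t_k.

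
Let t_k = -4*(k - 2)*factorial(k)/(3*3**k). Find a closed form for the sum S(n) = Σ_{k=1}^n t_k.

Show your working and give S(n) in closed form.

t_(k+1)/t_k = (k**2 - 1)/(3*(k - 2)).
Factor: A=k/3 + 1/3; B=1; C=k - 2.
Set up (k/3 + 1/3)·f(k+1) − (1)·f(k) − (k - 2) = 0.
d = 0 from the (1,0,1) case.
A polynomial solution: f(k) = 3.
Get s_k = R·t_k = -4*factorial(k)/3**k with R(k) = B(k−1)f(k)/C(k) = 3/(k - 2).
Check: Δs_k = -4*(k - 2)*factorial(k)/(3*3**k). ✓
Σ_(k=1)^n t_k = s_(n+1) − s_(1) = (-4*3**(-n - 1)*factorial(n + 1)) − (-4/3), i.e. 3**(-n - 1)*(4*3**n - 4*n*factorial(n) - 4*factorial(n)).

S(n) = 3**(-n - 1)*(4*3**n - 4*n*factorial(n) - 4*factorial(n))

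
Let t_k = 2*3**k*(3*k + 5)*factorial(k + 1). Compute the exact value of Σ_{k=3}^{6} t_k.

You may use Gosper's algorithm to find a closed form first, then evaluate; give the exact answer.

Σ = 176358384

Step 1: r(k) = 3*(k + 2)*(3*k + 8)/(3*k + 5).
So A=3*k + 6 and B=1, with C=k + 5/3.
Solve (3*k + 6)·f(k+1) − (1)·f(k) = k + 5/3.
Degrees (1,0,1) ⇒ d ≤ 0.
Solve for f: f(k) = 1/3 (degree 0 ≤ 0).
Get s_k = R·t_k = 2*3**k*factorial(k + 1) with R(k) = B(k−1)f(k)/C(k) = 1/(3*k + 5).
Δs = 2*3**k*(3*k + 5)*factorial(k + 1), as required.
Σ_(k=3)^(6) t_k = s_(7) − s_(3) = 176359680 − (1296) = 176358384.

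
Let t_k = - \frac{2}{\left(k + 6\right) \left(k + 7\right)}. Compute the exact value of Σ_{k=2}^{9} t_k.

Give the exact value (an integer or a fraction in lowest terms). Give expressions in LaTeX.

r(k) = (k + 6)/(k + 8) after simplifying.
So A=k + 6 and B=k + 8, with C=1.
Set up (k + 6)·f(k+1) − (k + 7)·f(k) − (1) = 0.
Degrees (1,1,0) ⇒ d ≤ 1.
Solve for f: f(k) = k/6 (degree 1 ≤ 1).
R(k) = B(k−1)·f(k)/C(k) = k*(k + 7)/6; s_k = R·t_k = -k/(3*k + 18).
s_(k+1) − s_k = -2/(k**2 + 13*k + 42) = t_k.
Evaluate s at k=10 and k=2: -5/24 and -1/12; difference -1/8.

Σ = -1/8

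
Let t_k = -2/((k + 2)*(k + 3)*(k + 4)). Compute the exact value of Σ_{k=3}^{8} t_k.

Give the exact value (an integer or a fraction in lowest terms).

Compute t_(k+1)/t_k: get (k + 2)/(k + 5).
Factor: A=k + 2; B=k + 5; C=1.
Solve (k + 2)·f(k+1) − (k + 4)·f(k) = 1.
Bound: deg f ≤ 2.
Coefficient equations give f(k) = k*(k + 5)/12.
Get s_k = R·t_k = k*(-k - 5)/(6*(k + 2)*(k + 3)) with R(k) = B(k−1)f(k)/C(k) = k*(k + 4)*(k + 5)/12.
Check: Δs_k = -2/(k**3 + 9*k**2 + 26*k + 24). ✓
Telescoping: Σ = s_(9) − s_(3) = -7/44 − (-2/15) = -17/660.

Σ = -17/660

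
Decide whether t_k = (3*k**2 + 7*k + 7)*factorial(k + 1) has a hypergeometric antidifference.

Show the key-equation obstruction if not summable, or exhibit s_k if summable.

Yes. s_k = (3*k + 1)*factorial(k + 1).

t_(k+1)/t_k = (k + 2)*(7*k + 3*(k + 1)**2 + 14)/(3*k**2 + 7*k + 7).
So A=k + 2 and B=1, with C=k**2 + 7*k/3 + 7/3.
Solve (k + 2)·f(k+1) − (1)·f(k) = k**2 + 7*k/3 + 7/3.
Degrees (1,0,2) ⇒ d ≤ 1.
Solve for f: f(k) = (3*k + 1)/3 (degree 1 ≤ 1).
Certificate R = B(k−1)f/C = (3*k + 1)/(3*k**2 + 7*k + 7) gives s_k = (3*k + 1)*factorial(k + 1).
Δs = (3*k**2 + 7*k + 7)*factorial(k + 1), as required.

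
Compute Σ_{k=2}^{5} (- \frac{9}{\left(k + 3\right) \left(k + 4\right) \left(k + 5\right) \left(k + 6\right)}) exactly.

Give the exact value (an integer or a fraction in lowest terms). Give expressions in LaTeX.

Σ = -13/1155

t_(k+1)/t_k = (k + 3)/(k + 7).
So A=k + 3 and B=k + 7, with C=1.
Solve (k + 3)·f(k+1) − (k + 6)·f(k) = 1.
Bound: deg f ≤ 3.
Solving with deg f ≤ 3: f(k) = k*(k**2 + 12*k + 47)/180.
So s_k = (B(k−1)f/C)·t_k = (k*(k + 6)*(k**2 + 12*k + 47)/180)·t_k = k*(-k**2 - 12*k - 47)/(20*(k + 3)*(k + 4)*(k + 5)).
Check: Δs_k = -9/(k**4 + 18*k**3 + 119*k**2 + 342*k + 360). ✓
Sum = s_(6) − s_(2); s_(6) = -31/660, s_(2) = -1/28 ⇒ -13/1155.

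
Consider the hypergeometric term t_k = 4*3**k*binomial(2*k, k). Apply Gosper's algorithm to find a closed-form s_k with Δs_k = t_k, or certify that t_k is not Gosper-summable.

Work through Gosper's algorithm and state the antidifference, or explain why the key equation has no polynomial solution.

Step 1: r(k) = 6*(2*k + 1)/(k + 1).
Factor: A=12*k + 6; B=k + 1; C=1.
Need (12*k + 6)·f(k+1) − (k)·f(k) = 1.
d = -1 from the (1,1,0) case.
Bound -1 < 0, so the key equation has no polynomial solution.

not Gosper-summable; s_k does not exist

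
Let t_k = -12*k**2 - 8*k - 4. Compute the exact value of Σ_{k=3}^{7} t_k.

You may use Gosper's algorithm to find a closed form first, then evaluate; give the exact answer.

Σ = -1840

r(k) = (3*k**2 + 8*k + 6)/(3*k**2 + 2*k + 1) after simplifying.
Take A(k)=1, B(k)=1, C(k)=k**2 + 2*k/3 + 1/3.
Set up (1)·f(k+1) − (1)·f(k) − (k**2 + 2*k/3 + 1/3) = 0.
From deg A=0, deg B=0, deg C=2: d=3.
Solving with deg f ≤ 3: f(k) = k*(2*k**2 - k + 1)/6.
Get s_k = R·t_k = 2*k*(-2*k**2 + k - 1) with R(k) = B(k−1)f(k)/C(k) = k*(2*k**2 - k + 1)/(2*(3*k**2 + 2*k + 1)).
Check: Δs_k = -12*k**2 - 8*k - 4. ✓
Σ_(k=3)^(7) t_k = s_(8) − s_(3) = -1936 − (-96) = -1840.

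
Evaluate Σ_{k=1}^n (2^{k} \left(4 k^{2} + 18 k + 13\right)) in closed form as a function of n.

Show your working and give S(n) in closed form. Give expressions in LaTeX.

S(n) = 8 \cdot 2^{n} n^{2} + 20 \cdot 2^{n} n + 14 \cdot 2^{n} - 14

r(k) = 2*(4*k**2 + 26*k + 35)/(4*k**2 + 18*k + 13) after simplifying.
So A=2 and B=1, with C=k**2 + 9*k/2 + 13/4.
Need (2)·f(k+1) − (1)·f(k) = k**2 + 9*k/2 + 13/4.
From deg A=0, deg B=0, deg C=2: d=2.
Solving with deg f ≤ 2: f(k) = (4*k**2 + 2*k + 1)/4.
Then R = B(k−1)f/C = (4*k**2 + 2*k + 1)/(4*k**2 + 18*k + 13), so s_k = R(k)·t_k = 2**k*(4*k**2 + 2*k + 1).
s_(k+1) − s_k = 2**k*(4*k**2 + 18*k + 13) = t_k.
Evaluate: s_(n+1) = 2**(n + 1)*(4*n**2 + 10*n + 7); subtract s_(1) = 14 ⇒ S(n) = 8*2**n*n**2 + 20*2**n*n + 14*2**n - 14.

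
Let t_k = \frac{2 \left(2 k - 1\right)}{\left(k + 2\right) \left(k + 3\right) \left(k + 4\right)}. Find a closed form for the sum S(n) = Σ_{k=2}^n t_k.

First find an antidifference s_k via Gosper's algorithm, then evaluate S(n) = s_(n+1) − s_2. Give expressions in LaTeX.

t_(k+1)/t_k = (k + 2)*(2*k + 1)/((k + 5)*(2*k - 1)).
A = k + 2, B = k + 5, C = k - 1/2.
Need (k + 2)·f(k+1) − (k + 4)·f(k) = k - 1/2.
deg f ≤ 2 (via 1,1,1).
Match coefficients ⇒ f(k) = k*(k - 3)/8.
Certificate R = B(k−1)f/C = k*(k - 3)*(k + 4)/(4*(2*k - 1)) gives s_k = k*(k - 3)/(2*(k + 2)*(k + 3)).
Check: Δs_k = 2*(2*k - 1)/(k**3 + 9*k**2 + 26*k + 24). ✓
s_(n+1) = (n**2 - n - 2)/(2*(n**2 + 7*n + 12)) and s_(2) = -1/20, so S(n) = (11*n**2 - 3*n - 8)/(20*(n**2 + 7*n + 12)).

S(n) = \frac{11 n^{2} - 3 n - 8}{20 \left(n^{2} + 7 n + 12\right)}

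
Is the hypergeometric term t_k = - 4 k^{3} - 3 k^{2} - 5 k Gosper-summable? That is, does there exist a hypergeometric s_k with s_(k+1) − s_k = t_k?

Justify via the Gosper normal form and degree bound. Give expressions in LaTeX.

t_(k+1)/t_k = (4*k**3 + 15*k**2 + 23*k + 12)/(k*(4*k**2 + 3*k + 5)).
Take A(k)=1, B(k)=1, C(k)=k**3 + 3*k**2/4 + 5*k/4.
Solve (1)·f(k+1) − (1)·f(k) = k**3 + 3*k**2/4 + 5*k/4.
d = 4 from the (0,0,3) case.
Coefficient equations give f(k) = k*(k - 1)*(k**2 + 2)/4.
So s_k = (B(k−1)f/C)·t_k = ((k - 1)*(k**2 + 2)/(4*k**2 + 3*k + 5))·t_k = k*(-k**3 + k**2 - 2*k + 2).
Δs = k*(-4*k**2 - 3*k - 5), as required.

Yes. s_k = k \left(- k^{3} + k^{2} - 2 k + 2\right).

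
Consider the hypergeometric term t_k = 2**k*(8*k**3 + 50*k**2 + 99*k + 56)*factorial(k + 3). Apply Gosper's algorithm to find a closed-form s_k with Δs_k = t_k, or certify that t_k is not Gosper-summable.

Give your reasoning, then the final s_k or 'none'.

t_(k+1)/t_k = 2*(8*k**4 + 106*k**3 + 519*k**2 + 1105*k + 852)/(8*k**3 + 50*k**2 + 99*k + 56).
Normal form (A,B,C) = (2*k + 8, 1, k**3 + 25*k**2/4 + 99*k/8 + 7).
Set up (2*k + 8)·f(k+1) − (1)·f(k) − (k**3 + 25*k**2/4 + 99*k/8 + 7) = 0.
From deg A=1, deg B=0, deg C=3: d=2.
Solving with deg f ≤ 2: f(k) = k*(4*k + 3)/8.
Get s_k = R·t_k = 2**k*k*(4*k + 3)*factorial(k + 3) with R(k) = B(k−1)f(k)/C(k) = k*(4*k + 3)/(8*k**3 + 50*k**2 + 99*k + 56).
Δs = 2**k*(8*k**3 + 50*k**2 + 99*k + 56)*factorial(k + 3), as required.

s_k = 2**k*k*(4*k + 3)*factorial(k + 3)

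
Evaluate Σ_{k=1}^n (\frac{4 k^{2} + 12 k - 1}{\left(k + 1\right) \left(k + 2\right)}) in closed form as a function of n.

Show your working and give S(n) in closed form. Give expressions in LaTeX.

Ratio r(k) = (k + 1)*(12*k + 4*(k + 1)**2 + 11)/((k + 3)*(4*k**2 + 12*k - 1)).
Normal form (A,B,C) = (k + 1, k + 3, k**2 + 3*k - 1/4).
f must satisfy (k + 1)·f(k+1) − (k + 2)·f(k) = k**2 + 3*k - 1/4.
Bound: deg f ≤ 2.
Solving with deg f ≤ 2: f(k) = k*(4*k - 5)/4.
So s_k = (B(k−1)f/C)·t_k = (k*(k + 2)*(4*k - 5)/(4*k**2 + 12*k - 1))·t_k = k*(4*k - 5)/(k + 1).
Check: Δs_k = (4*k**2 + 12*k - 1)/(k**2 + 3*k + 2). ✓
s_(n+1) = (4*n**2 + 3*n - 1)/(n + 2) and s_(1) = -1/2, so S(n) = n*(8*n + 7)/(2*(n + 2)).

S(n) = \frac{n \left(8 n + 7\right)}{2 \left(n + 2\right)}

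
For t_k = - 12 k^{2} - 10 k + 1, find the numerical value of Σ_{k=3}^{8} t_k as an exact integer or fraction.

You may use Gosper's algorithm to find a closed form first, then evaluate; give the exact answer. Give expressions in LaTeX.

Σ = -2712

Compute t_(k+1)/t_k: get (12*k**2 + 34*k + 21)/(12*k**2 + 10*k - 1).
Take A(k)=1, B(k)=1, C(k)=k**2 + 5*k/6 - 1/12.
Solve (1)·f(k+1) − (1)·f(k) = k**2 + 5*k/6 - 1/12.
d = 3 from the (0,0,2) case.
Solve for f: f(k) = k*(4*k**2 - k - 4)/12 (degree 3 ≤ 3).
So s_k = (B(k−1)f/C)·t_k = (k*(4*k**2 - k - 4)/(12*k**2 + 10*k - 1))·t_k = k*(-4*k**2 + k + 4).
Check: Δs_k = -12*k**2 - 10*k + 1. ✓
Telescoping: Σ = s_(9) − s_(3) = -2799 − (-87) = -2712.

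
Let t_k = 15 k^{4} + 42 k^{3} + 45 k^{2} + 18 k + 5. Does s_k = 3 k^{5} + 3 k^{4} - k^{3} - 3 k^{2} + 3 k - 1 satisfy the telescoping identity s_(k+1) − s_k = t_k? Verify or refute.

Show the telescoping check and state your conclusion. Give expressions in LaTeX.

valid (s_(k+1) − s_k reduces to t_k)

s_(k+1) = 3*k**5 + 18*k**4 + 41*k**3 + 42*k**2 + 21*k + 4
s_(k+1) − s_k = 15*k**4 + 42*k**3 + 45*k**2 + 18*k + 5
(s_(k+1) − s_k) − t_k = 0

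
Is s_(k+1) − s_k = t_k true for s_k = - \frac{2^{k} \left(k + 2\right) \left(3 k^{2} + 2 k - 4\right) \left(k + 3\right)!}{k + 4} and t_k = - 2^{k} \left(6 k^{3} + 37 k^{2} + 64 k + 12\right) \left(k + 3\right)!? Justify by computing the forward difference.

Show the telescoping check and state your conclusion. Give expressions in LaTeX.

Invalid: residual \frac{2^{k + 1} \left(6 k^{4} + 61 k^{3} + 209 k^{2} + 266 k + 52\right) \left(k + 3\right)!}{\left(k + 4\right) \left(k + 5\right)} ≠ 0.

s_(k+1) = -2**(k + 1)*(k + 3)*(3*k**2 + 8*k + 1)*factorial(k + 4)/(k + 5)
s_(k+1) − s_k = -2**k*(6*k**5 + 79*k**4 + 395*k**3 + 910*k**2 + 856*k + 136)*factorial(k + 3)/((k + 4)*(k + 5))
(s_(k+1) − s_k) − t_k = 2**(k + 1)*(6*k**4 + 61*k**3 + 209*k**2 + 266*k + 52)*factorial(k + 3)/((k + 4)*(k + 5))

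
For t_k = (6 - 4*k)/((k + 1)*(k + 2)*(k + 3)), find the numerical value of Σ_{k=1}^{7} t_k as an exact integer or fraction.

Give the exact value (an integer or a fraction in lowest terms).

Σ = -7/45

The ratio is (k + 1)*(2*k - 1)/((k + 4)*(2*k - 3)).
A = k + 1, B = k + 4, C = k - 3/2.
Solve (k + 1)·f(k+1) − (k + 3)·f(k) = k - 3/2.
Bound: deg f ≤ 2.
A polynomial solution: f(k) = -k*(k + 11)/8.
R(k) = B(k−1)·f(k)/C(k) = -k*(k + 3)*(k + 11)/(4*(2*k - 3)); s_k = R·t_k = k*(k + 11)/(2*(k + 1)*(k + 2)).
Δs = 2*(3 - 2*k)/(k**3 + 6*k**2 + 11*k + 6), as required.
Telescoping: Σ = s_(8) − s_(1) = 38/45 − (1) = -7/45.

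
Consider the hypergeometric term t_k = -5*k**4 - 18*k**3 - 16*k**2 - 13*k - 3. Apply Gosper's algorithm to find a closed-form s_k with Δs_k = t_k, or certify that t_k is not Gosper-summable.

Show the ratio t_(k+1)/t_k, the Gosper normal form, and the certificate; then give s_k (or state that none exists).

s_k = k*(-k**4 - 2*k**3 + 2*k**2 - 3*k + 1)

Step 1: r(k) = (5*k**4 + 38*k**3 + 100*k**2 + 119*k + 55)/(5*k**4 + 18*k**3 + 16*k**2 + 13*k + 3).
Normal form (A,B,C) = (1, 1, k**4 + 18*k**3/5 + 16*k**2/5 + 13*k/5 + 3/5).
Key eq: (1)·f(k+1) = (1)·f(k) + (k**4 + 18*k**3/5 + 16*k**2/5 + 13*k/5 + 3/5).
deg f ≤ 5 (via 0,0,4).
A polynomial solution: f(k) = k*(k**4 + 2*k**3 - 2*k**2 + 3*k - 1)/5.
Get s_k = R·t_k = k*(-k**4 - 2*k**3 + 2*k**2 - 3*k + 1) with R(k) = B(k−1)f(k)/C(k) = k*(k**4 + 2*k**3 - 2*k**2 + 3*k - 1)/(5*k**4 + 18*k**3 + 16*k**2 + 13*k + 3).
Check: Δs_k = -5*k**4 - 18*k**3 - 16*k**2 - 13*k - 3. ✓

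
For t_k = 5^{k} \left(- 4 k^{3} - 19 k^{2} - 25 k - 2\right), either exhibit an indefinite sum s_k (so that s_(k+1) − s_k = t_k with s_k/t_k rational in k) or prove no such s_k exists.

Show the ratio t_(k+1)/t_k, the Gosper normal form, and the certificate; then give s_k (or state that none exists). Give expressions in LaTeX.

Ratio r(k) = 5*(4*k**3 + 31*k**2 + 75*k + 50)/(4*k**3 + 19*k**2 + 25*k + 2).
Take A(k)=5, B(k)=1, C(k)=k**3 + 19*k**2/4 + 25*k/4 + 1/2.
Set up (5)·f(k+1) − (1)·f(k) − (k**3 + 19*k**2/4 + 25*k/4 + 1/2) = 0.
d = 3 from the (0,0,3) case.
Solve for f: f(k) = (k - 1)*(k**2 + 2*k + 2)/4 (degree 3 ≤ 3).
Get s_k = R·t_k = 5**k*(-k**3 - k**2 + 2) with R(k) = B(k−1)f(k)/C(k) = (k - 1)*(k**2 + 2*k + 2)/(4*k**3 + 19*k**2 + 25*k + 2).
Verify: 5**k*(-4*k**3 - 19*k**2 - 25*k - 2) matches t_k.

s_k = 5^{k} \left(- k^{3} - k^{2} + 2\right)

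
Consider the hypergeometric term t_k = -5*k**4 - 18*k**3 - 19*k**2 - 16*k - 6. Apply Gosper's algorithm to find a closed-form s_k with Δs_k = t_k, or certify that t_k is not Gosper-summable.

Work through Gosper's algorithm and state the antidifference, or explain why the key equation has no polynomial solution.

s_k = k*(-k**4 - 2*k**3 + k**2 - 3*k - 1)

r(k) = (5*k**4 + 38*k**3 + 103*k**2 + 128*k + 64)/(5*k**4 + 18*k**3 + 19*k**2 + 16*k + 6) after simplifying.
Take A(k)=1, B(k)=1, C(k)=k**4 + 18*k**3/5 + 19*k**2/5 + 16*k/5 + 6/5.
f must satisfy (1)·f(k+1) − (1)·f(k) = k**4 + 18*k**3/5 + 19*k**2/5 + 16*k/5 + 6/5.
Degrees (0,0,4) ⇒ d ≤ 5.
A polynomial solution: f(k) = k*(k**4 + 2*k**3 - k**2 + 3*k + 1)/5.
Then R = B(k−1)f/C = k*(k**4 + 2*k**3 - k**2 + 3*k + 1)/((5*k + 3)*(k**3 + 3*k**2 + 2*k + 2)), so s_k = R(k)·t_k = k*(-k**4 - 2*k**3 + k**2 - 3*k - 1).
Check: Δs_k = -5*k**4 - 18*k**3 - 19*k**2 - 16*k - 6. ✓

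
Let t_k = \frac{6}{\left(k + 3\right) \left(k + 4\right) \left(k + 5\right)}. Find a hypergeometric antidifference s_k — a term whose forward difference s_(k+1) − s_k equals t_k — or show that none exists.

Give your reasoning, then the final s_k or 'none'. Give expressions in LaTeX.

s_k = \frac{k \left(k + 7\right)}{4 \left(k + 3\right) \left(k + 4\right)}

The ratio is (k + 3)/(k + 6).
Gosper form: A/B · C(k+1)/C(k) with A=k + 3, B=k + 6, C=1.
Set up (k + 3)·f(k+1) − (k + 5)·f(k) − (1) = 0.
Degrees (1,1,0) ⇒ d ≤ 2.
Match coefficients ⇒ f(k) = k*(k + 7)/24.
R(k) = B(k−1)·f(k)/C(k) = k*(k + 5)*(k + 7)/24; s_k = R·t_k = k*(k + 7)/(4*(k + 3)*(k + 4)).
Check: Δs_k = 6/(k**3 + 12*k**2 + 47*k + 60). ✓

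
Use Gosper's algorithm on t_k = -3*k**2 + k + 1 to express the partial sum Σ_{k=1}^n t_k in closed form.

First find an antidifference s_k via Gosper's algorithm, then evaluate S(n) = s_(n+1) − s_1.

S(n) = n*(-n**2 - n + 1)

t_(k+1)/t_k = (k - 3*(k + 1)**2 + 2)/(-3*k**2 + k + 1).
Factor: A=1; B=1; C=k**2 - k/3 - 1/3.
f must satisfy (1)·f(k+1) − (1)·f(k) = k**2 - k/3 - 1/3.
deg f ≤ 3 (via 0,0,2).
Match coefficients ⇒ f(k) = k**2*(k - 2)/3.
Then R = B(k−1)f/C = k**2*(k - 2)/(3*k**2 - k - 1), so s_k = R(k)·t_k = k**2*(2 - k).
s_(k+1) − s_k = -3*k**2 + k + 1 = t_k.
s_(n+1) = -n**3 - n**2 + n + 1 and s_(1) = 1, so S(n) = n*(-n**2 - n + 1).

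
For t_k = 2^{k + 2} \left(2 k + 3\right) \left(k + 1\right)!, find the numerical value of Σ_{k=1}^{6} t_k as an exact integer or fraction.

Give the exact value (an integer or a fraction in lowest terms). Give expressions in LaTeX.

Σ = 20643824

t_(k+1)/t_k = 2*(k + 2)*(2*k + 5)/(2*k + 3).
Gosper form: A/B · C(k+1)/C(k) with A=2*k + 4, B=1, C=k + 3/2.
f must satisfy (2*k + 4)·f(k+1) − (1)·f(k) = k + 3/2.
Bound: deg f ≤ 0.
Solving with deg f ≤ 0: f(k) = 1/2.
Get s_k = R·t_k = 2**(k + 2)*factorial(k + 1) with R(k) = B(k−1)f(k)/C(k) = 1/(2*k + 3).
s_(k+1) − s_k = 2**(k + 2)*(2*k + 3)*factorial(k + 1) = t_k.
Σ_(k=1)^(6) t_k = s_(7) − s_(1) = 20643840 − (16) = 20643824.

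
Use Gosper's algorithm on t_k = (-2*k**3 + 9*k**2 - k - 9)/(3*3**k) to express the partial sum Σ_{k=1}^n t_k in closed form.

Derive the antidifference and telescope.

Ratio r(k) = (2*k**3 - 3*k**2 - 11*k + 3)/(3*(2*k**3 - 9*k**2 + k + 9)).
A = 1/3, B = 1, C = k**3 - 9*k**2/2 + k/2 + 9/2.
Solve (1/3)·f(k+1) − (1)·f(k) = k**3 - 9*k**2/2 + k/2 + 9/2.
d = 3 from the (0,0,3) case.
Coefficient equations give f(k) = -3*(k - 3)*(k - 1)*(k + 1)/2.
So s_k = (B(k−1)f/C)·t_k = (-3*(k - 3)*(k - 1)*(k + 1)/(2*k**3 - 9*k**2 + k + 9))·t_k = (k**3 - 3*k**2 - k + 3)/3**k.
Δs = (-2*k**3 + 9*k**2 - k - 9)/(3*3**k), as required.
Evaluate: s_(n+1) = 3**(-n - 1)*n*(n**2 - 4); subtract s_(1) = 0 ⇒ S(n) = 3**(-n - 1)*n*(n**2 - 4).

S(n) = 3**(-n - 1)*n*(n**2 - 4)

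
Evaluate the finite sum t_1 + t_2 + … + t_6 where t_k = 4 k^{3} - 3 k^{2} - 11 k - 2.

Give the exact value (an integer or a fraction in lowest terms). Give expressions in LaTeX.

Σ = 1248

Compute t_(k+1)/t_k: get (4*k**3 + 9*k**2 - 5*k - 12)/(4*k**3 - 3*k**2 - 11*k - 2).
Normal form (A,B,C) = (1, 1, k**3 - 3*k**2/4 - 11*k/4 - 1/2).
Solve (1)·f(k+1) − (1)·f(k) = k**3 - 3*k**2/4 - 11*k/4 - 1/2.
d = 4 from the (0,0,3) case.
Solve for f: f(k) = k*(k**3 - 3*k**2 - 3*k + 3)/4 (degree 4 ≤ 4).
Certificate R = B(k−1)f/C = k*(k**3 - 3*k**2 - 3*k + 3)/(4*k**3 - 3*k**2 - 11*k - 2) gives s_k = k*(k**3 - 3*k**2 - 3*k + 3).
Verify: 4*k**3 - 3*k**2 - 11*k - 2 matches t_k.
Σ_(k=1)^(6) t_k = s_(7) − s_(1) = 1246 − (-2) = 1248.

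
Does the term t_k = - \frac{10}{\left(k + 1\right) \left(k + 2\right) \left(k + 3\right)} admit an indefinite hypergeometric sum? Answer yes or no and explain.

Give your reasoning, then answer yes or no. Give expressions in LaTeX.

Yes. s_k = \frac{5 k \left(- k - 3\right)}{2 \left(k + 1\right) \left(k + 2\right)}.

r(k) = (k + 1)/(k + 4) after simplifying.
Factor: A=k + 1; B=k + 4; C=1.
Set up (k + 1)·f(k+1) − (k + 3)·f(k) − (1) = 0.
d = 2 from the (1,1,0) case.
Coefficient equations give f(k) = k*(k + 3)/4.
So s_k = (B(k−1)f/C)·t_k = (k*(k + 3)**2/4)·t_k = 5*k*(-k - 3)/(2*(k + 1)*(k + 2)).
Check: Δs_k = -10/(k**3 + 6*k**2 + 11*k + 6). ✓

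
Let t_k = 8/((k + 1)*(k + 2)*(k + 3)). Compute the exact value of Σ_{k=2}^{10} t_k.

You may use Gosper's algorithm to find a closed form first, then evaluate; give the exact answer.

Σ = 4/13

Compute t_(k+1)/t_k: get (k + 1)/(k + 4).
Gosper form: A/B · C(k+1)/C(k) with A=k + 1, B=k + 4, C=1.
Need (k + 1)·f(k+1) − (k + 3)·f(k) = 1.
d = 2 from the (1,1,0) case.
Coefficient equations give f(k) = k*(k + 3)/4.
Then R = B(k−1)f/C = k*(k + 3)**2/4, so s_k = R(k)·t_k = 2*k*(k + 3)/((k + 1)*(k + 2)).
s_(k+1) − s_k = 8/(k**3 + 6*k**2 + 11*k + 6) = t_k.
Telescoping: Σ = s_(11) − s_(2) = 77/39 − (5/3) = 4/13.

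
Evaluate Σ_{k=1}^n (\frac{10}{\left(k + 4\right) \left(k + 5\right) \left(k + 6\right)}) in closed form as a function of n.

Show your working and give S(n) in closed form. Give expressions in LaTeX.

Ratio r(k) = (k + 4)/(k + 7).
Gosper form: A/B · C(k+1)/C(k) with A=k + 4, B=k + 7, C=1.
f must satisfy (k + 4)·f(k+1) − (k + 6)·f(k) = 1.
deg f ≤ 2 (via 1,1,0).
Coefficient equations give f(k) = k*(k + 9)/40.
Certificate R = B(k−1)f/C = k*(k + 6)*(k + 9)/40 gives s_k = k*(k + 9)/(4*(k + 4)*(k + 5)).
Check: Δs_k = 10/(k**3 + 15*k**2 + 74*k + 120). ✓
Evaluate: s_(n+1) = (n**2 + 11*n + 10)/(4*(n**2 + 11*n + 30)); subtract s_(1) = 1/12 ⇒ S(n) = n*(n + 11)/(6*(n**2 + 11*n + 30)).

S(n) = \frac{n \left(n + 11\right)}{6 \left(n^{2} + 11 n + 30\right)}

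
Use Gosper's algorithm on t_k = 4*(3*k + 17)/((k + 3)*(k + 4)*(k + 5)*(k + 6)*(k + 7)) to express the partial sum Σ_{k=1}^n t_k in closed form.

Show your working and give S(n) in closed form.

S(n) = n*(n**2 + 16*n + 83)/(35*(n**3 + 16*n**2 + 83*n + 140))

Step 1: r(k) = (k + 3)*(3*k + 20)/((k + 8)*(3*k + 17)).
Factor: A=k + 3; B=k + 8; C=k + 17/3.
f must satisfy (k + 3)·f(k+1) − (k + 7)·f(k) = k + 17/3.
From deg A=1, deg B=1, deg C=1: d=4.
A polynomial solution: f(k) = k*(k + 5)*(k**2 + 13*k + 54)/216.
So s_k = (B(k−1)f/C)·t_k = (k*(k + 5)*(k + 7)*(k**2 + 13*k + 54)/(72*(3*k + 17)))·t_k = k*(k**2 + 13*k + 54)/(18*(k**3 + 13*k**2 + 54*k + 72)).
Δs = 4*(3*k + 17)/(k**5 + 25*k**4 + 245*k**3 + 1175*k**2 + 2754*k + 2520), as required.
Σ_(k=1)^n t_k = s_(n+1) − s_(1) = ((n**3 + 16*n**2 + 83*n + 68)/(18*(n**3 + 16*n**2 + 83*n + 140))) − (17/630), i.e. n*(n**2 + 16*n + 83)/(35*(n**3 + 16*n**2 + 83*n + 140)).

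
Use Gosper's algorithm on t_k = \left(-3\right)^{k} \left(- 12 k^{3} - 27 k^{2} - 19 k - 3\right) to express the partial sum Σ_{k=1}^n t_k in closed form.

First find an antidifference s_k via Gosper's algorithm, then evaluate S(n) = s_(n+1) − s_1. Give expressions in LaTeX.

Compute t_(k+1)/t_k: get 3*(-12*k**3 - 63*k**2 - 109*k - 61)/(12*k**3 + 27*k**2 + 19*k + 3).
So A=-3 and B=1, with C=k**3 + 9*k**2/4 + 19*k/12 + 1/4.
Need (-3)·f(k+1) − (1)·f(k) = k**3 + 9*k**2/4 + 19*k/12 + 1/4.
d = 3 from the (0,0,3) case.
Match coefficients ⇒ f(k) = -k*(3*k**2 - 2)/12.
Get s_k = R·t_k = (-3)**k*k*(3*k**2 - 2) with R(k) = B(k−1)f(k)/C(k) = -k*(3*k**2 - 2)/(12*k**3 + 27*k**2 + 19*k + 3).
Verify: (-3)**k*(-12*k**3 - 27*k**2 - 19*k - 3) matches t_k.
Σ_(k=1)^n t_k = s_(n+1) − s_(1) = ((-3)**(n + 1)*(3*n**3 + 9*n**2 + 7*n + 1)) − (-3), i.e. -9*(-3)**n*n**3 - 27*(-3)**n*n**2 - 21*(-3)**n*n - 3*(-3)**n + 3.

S(n) = - 9 \left(-3\right)^{n} n^{3} - 27 \left(-3\right)^{n} n^{2} - 21 \left(-3\right)^{n} n - 3 \left(-3\right)^{n} + 3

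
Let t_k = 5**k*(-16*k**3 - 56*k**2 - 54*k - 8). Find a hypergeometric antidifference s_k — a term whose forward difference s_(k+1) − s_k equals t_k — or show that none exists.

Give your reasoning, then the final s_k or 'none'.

Compute t_(k+1)/t_k: get 5*(8*k**3 + 52*k**2 + 107*k + 67)/(8*k**3 + 28*k**2 + 27*k + 4).
So A=5 and B=1, with C=k**3 + 7*k**2/2 + 27*k/8 + 1/2.
f must satisfy (5)·f(k+1) − (1)·f(k) = k**3 + 7*k**2/2 + 27*k/8 + 1/2.
deg f ≤ 3 (via 0,0,3).
A polynomial solution: f(k) = (4*k**3 - k**2 + k - 3)/16.
Get s_k = R·t_k = 5**k*(-4*k**3 + k**2 - k + 3) with R(k) = B(k−1)f(k)/C(k) = (4*k**3 - k**2 + k - 3)/(2*(8*k**3 + 28*k**2 + 27*k + 4)).
Δs = 5**k*(-16*k**3 - 56*k**2 - 54*k - 8), as required.

s_k = 5**k*(-4*k**3 + k**2 - k + 3)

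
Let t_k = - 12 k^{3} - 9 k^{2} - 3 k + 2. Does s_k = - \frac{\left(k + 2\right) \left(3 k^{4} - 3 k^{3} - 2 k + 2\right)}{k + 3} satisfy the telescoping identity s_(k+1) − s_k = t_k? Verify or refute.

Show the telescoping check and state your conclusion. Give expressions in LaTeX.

Invalid: residual \frac{9 k^{4} + 48 k^{3} + 30 k^{2} + 9 k - 8}{k^{2} + 7 k + 12} ≠ 0.

s_(k+1) = (k + 3)*(2*k - 3*(k + 1)**4 + 3*(k + 1)**3)/(k + 4)
s_(k+1) − s_k = (-12*k**5 - 84*k**4 - 162*k**3 - 97*k**2 - 13*k + 16)/(k**2 + 7*k + 12)
(s_(k+1) − s_k) − t_k = (9*k**4 + 48*k**3 + 30*k**2 + 9*k - 8)/(k**2 + 7*k + 12)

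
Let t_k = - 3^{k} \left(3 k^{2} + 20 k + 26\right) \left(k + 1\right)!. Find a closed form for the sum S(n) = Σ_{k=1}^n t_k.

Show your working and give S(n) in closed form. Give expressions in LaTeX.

S(n) = - 3 \cdot 3^{n} n \left(n + 2\right)! - 15 \cdot 3^{n} \left(n + 2\right)! + 30

Ratio r(k) = 3*(3*k**3 + 32*k**2 + 101*k + 98)/(3*k**2 + 20*k + 26).
Factor: A=3*k + 6; B=1; C=k**2 + 20*k/3 + 26/3.
Key eq: (3*k + 6)·f(k+1) = (1)·f(k) + (k**2 + 20*k/3 + 26/3).
Bound: deg f ≤ 1.
Solving with deg f ≤ 1: f(k) = (k + 4)/3.
Certificate R = B(k−1)f/C = (k + 4)/(3*k**2 + 20*k + 26) gives s_k = -3**k*(k + 4)*factorial(k + 1).
s_(k+1) − s_k = -3**k*(3*k**2 + 20*k + 26)*factorial(k + 1) = t_k.
Σ_(k=1)^n t_k = s_(n+1) − s_(1) = (-3**(n + 1)*(n + 5)*factorial(n + 2)) − (-30), i.e. -3*3**n*n*factorial(n + 2) - 15*3**n*factorial(n + 2) + 30.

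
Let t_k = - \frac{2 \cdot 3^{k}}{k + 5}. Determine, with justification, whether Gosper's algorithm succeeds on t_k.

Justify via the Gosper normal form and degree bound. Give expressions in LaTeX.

No — key equation has no polynomial f.

r(k) = 3*(k + 5)/(k + 6) after simplifying.
Take A(k)=3*k + 15, B(k)=k + 6, C(k)=1.
Solve (3*k + 15)·f(k+1) − (k + 5)·f(k) = 1.
deg f ≤ -1 (via 1,1,0).
d = -1 < 0 ⇒ no nonzero polynomial f; not summable.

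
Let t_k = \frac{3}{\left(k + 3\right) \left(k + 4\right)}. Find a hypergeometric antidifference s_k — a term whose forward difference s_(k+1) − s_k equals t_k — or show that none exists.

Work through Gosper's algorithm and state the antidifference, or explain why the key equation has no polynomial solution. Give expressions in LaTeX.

r(k) = (k + 3)/(k + 5) after simplifying.
Factor: A=k + 3; B=k + 5; C=1.
Set up (k + 3)·f(k+1) − (k + 4)·f(k) − (1) = 0.
Bound: deg f ≤ 1.
Solve for f: f(k) = k/3 (degree 1 ≤ 1).
R(k) = B(k−1)·f(k)/C(k) = k*(k + 4)/3; s_k = R·t_k = k/(k + 3).
Δs = 3/(k**2 + 7*k + 12), as required.

s_k = \frac{k}{k + 3}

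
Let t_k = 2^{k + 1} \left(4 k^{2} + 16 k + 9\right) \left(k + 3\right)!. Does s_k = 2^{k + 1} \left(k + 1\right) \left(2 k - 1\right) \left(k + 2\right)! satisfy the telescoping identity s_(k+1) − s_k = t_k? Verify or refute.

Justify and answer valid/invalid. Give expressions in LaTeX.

s_(k+1) = 2**(k + 2)*(k + 2)*(2*k + 1)*factorial(k + 3)
s_(k+1) − s_k = 2**(k + 1)*(4*k**3 + 20*k**2 + 33*k + 13)*factorial(k + 2)
(s_(k+1) − s_k) − t_k = -2**(k + 2)*(4*k**2 + 12*k + 7)*factorial(k + 2)

Invalid: residual - 2^{k + 2} \left(4 k^{2} + 12 k + 7\right) \left(k + 2\right)! ≠ 0.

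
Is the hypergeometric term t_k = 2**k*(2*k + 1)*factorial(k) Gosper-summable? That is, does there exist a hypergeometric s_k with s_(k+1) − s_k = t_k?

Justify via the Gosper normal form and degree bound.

Yes. s_k = 2**k*factorial(k).

The ratio is 2*(k + 1)*(2*k + 3)/(2*k + 1).
Gosper form: A/B · C(k+1)/C(k) with A=2*k + 2, B=1, C=k + 1/2.
f must satisfy (2*k + 2)·f(k+1) − (1)·f(k) = k + 1/2.
From deg A=1, deg B=0, deg C=1: d=0.
Solve for f: f(k) = 1/2 (degree 0 ≤ 0).
So s_k = (B(k−1)f/C)·t_k = (1/(2*k + 1))·t_k = 2**k*factorial(k).
Check: Δs_k = 2**k*(2*k + 1)*factorial(k). ✓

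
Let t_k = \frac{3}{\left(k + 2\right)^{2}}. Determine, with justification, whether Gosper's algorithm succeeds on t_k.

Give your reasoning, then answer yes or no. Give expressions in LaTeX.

No — t_k has no hypergeometric antidifference.

Step 1: r(k) = (k + 2)**2/(k + 3)**2.
Take A(k)=k**2 + 4*k + 4, B(k)=k**2 + 6*k + 9, C(k)=1.
Key eq: (k**2 + 4*k + 4)·f(k+1) = (k**2 + 4*k + 4)·f(k) + (1).
d = 0 from the (2,2,0) case.
f = c0 ⇒ A·f(k+1) − B(k−1)·f(k) − C = -1. The system {-1 = 0} is inconsistent; no antidifference.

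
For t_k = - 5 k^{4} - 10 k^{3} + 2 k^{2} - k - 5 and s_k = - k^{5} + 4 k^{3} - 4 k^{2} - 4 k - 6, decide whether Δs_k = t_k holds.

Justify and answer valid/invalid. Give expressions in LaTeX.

s_(k+1) = -4*k - (k + 1)**5 + 4*(k + 1)**3 - 4*(k + 1)**2 - 10
s_(k+1) − s_k = -5*k**4 - 10*k**3 + 2*k**2 - k - 5
(s_(k+1) − s_k) − t_k = 0

valid (s_(k+1) − s_k reduces to t_k)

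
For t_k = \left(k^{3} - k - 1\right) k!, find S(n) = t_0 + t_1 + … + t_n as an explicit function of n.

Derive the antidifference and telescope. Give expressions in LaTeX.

S(n) = n^{3} n! + n^{2} n! - 3 n n! - 3 n! + 2

Ratio r(k) = (k + 1)*(k - (k + 1)**3 + 2)/(-k**3 + k + 1).
Gosper form: A/B · C(k+1)/C(k) with A=k + 1, B=1, C=k**3 - k - 1.
Solve (k + 1)·f(k+1) − (1)·f(k) = k**3 - k - 1.
Degrees (1,0,3) ⇒ d ≤ 2.
Solving with deg f ≤ 2: f(k) = k**2 - 2*k - 2.
So s_k = (B(k−1)f/C)·t_k = ((k**2 - 2*k - 2)/(k**3 - k - 1))·t_k = (k**2 - 2*k - 2)*factorial(k).
Verify: (k**3 - k - 1)*factorial(k) matches t_k.
Evaluate: s_(n+1) = (n**2 - 3)*factorial(n + 1); subtract s_(0) = -2 ⇒ S(n) = n**3*factorial(n) + n**2*factorial(n) - 3*n*factorial(n) - 3*factorial(n) + 2.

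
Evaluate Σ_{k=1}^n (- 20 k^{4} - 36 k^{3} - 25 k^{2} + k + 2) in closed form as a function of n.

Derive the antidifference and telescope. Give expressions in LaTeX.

S(n) = n \left(- 4 n^{4} - 19 n^{3} - 33 n^{2} - 21 n - 1\right)

Step 1: r(k) = (20*k**4 + 116*k**3 + 253*k**2 + 237*k + 78)/(20*k**4 + 36*k**3 + 25*k**2 - k - 2).
Take A(k)=1, B(k)=1, C(k)=k**4 + 9*k**3/5 + 5*k**2/4 - k/20 - 1/10.
Set up (1)·f(k+1) − (1)·f(k) − (k**4 + 9*k**3/5 + 5*k**2/4 - k/20 - 1/10) = 0.
Bound: deg f ≤ 5.
Coefficient equations give f(k) = k*(4*k**4 - k**3 - 3*k**2 - 4*k + 2)/20.
Get s_k = R·t_k = k*(-4*k**4 + k**3 + 3*k**2 + 4*k - 2) with R(k) = B(k−1)f(k)/C(k) = k*(4*k**4 - k**3 - 3*k**2 - 4*k + 2)/(20*k**4 + 36*k**3 + 25*k**2 - k - 2).
Check: Δs_k = -20*k**4 - 36*k**3 - 25*k**2 + k + 2. ✓
s_(n+1) = -4*n**5 - 19*n**4 - 33*n**3 - 21*n**2 - n + 2 and s_(1) = 2, so S(n) = n*(-4*n**4 - 19*n**3 - 33*n**2 - 21*n - 1).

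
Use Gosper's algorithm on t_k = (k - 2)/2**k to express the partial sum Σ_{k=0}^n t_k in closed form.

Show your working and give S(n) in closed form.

Step 1: r(k) = (k - 1)/(2*(k - 2)).
Take A(k)=1/2, B(k)=1, C(k)=k - 2.
f must satisfy (1/2)·f(k+1) − (1)·f(k) = k - 2.
d = 1 from the (0,0,1) case.
Coefficient equations give f(k) = -2*(k - 1).
R(k) = B(k−1)·f(k)/C(k) = -2*(k - 1)/(k - 2); s_k = R·t_k = 2**(1 - k)*(1 - k).
Check: Δs_k = (k - 2)/2**k. ✓
s_(n+1) = -n/2**n and s_(0) = 2, so S(n) = -2 - n/2**n.

S(n) = -2 - n/2**n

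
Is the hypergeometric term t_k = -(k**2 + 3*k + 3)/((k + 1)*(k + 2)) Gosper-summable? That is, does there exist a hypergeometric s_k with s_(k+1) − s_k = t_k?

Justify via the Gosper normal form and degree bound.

The ratio is (k + 1)*(3*k + (k + 1)**2 + 6)/((k + 3)*(k**2 + 3*k + 3)).
A = k + 1, B = k + 3, C = k**2 + 3*k + 3.
Solve (k + 1)·f(k+1) − (k + 2)·f(k) = k**2 + 3*k + 3.
Degrees (1,1,2) ⇒ d ≤ 2.
A polynomial solution: f(k) = k*(k + 2).
Get s_k = R·t_k = k*(-k - 2)/(k + 1) with R(k) = B(k−1)f(k)/C(k) = k*(k + 2)**2/(k**2 + 3*k + 3).
Check: Δs_k = (-k**2 - 3*k - 3)/(k**2 + 3*k + 2). ✓

Yes. s_k = k*(-k - 2)/(k + 1).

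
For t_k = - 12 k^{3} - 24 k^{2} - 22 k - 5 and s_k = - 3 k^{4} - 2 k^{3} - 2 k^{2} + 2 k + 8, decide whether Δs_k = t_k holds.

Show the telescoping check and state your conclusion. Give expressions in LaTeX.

s_(k+1) = -3*k**4 - 14*k**3 - 26*k**2 - 20*k + 3
s_(k+1) − s_k = -12*k**3 - 24*k**2 - 22*k - 5
(s_(k+1) − s_k) − t_k = 0

Valid: the claim telescopes to t_k.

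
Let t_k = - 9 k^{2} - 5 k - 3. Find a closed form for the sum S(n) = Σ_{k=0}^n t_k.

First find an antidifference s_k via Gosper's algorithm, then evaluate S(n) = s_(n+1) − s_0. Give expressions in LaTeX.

The ratio is (9*k**2 + 23*k + 17)/(9*k**2 + 5*k + 3).
Take A(k)=1, B(k)=1, C(k)=k**2 + 5*k/9 + 1/3.
Set up (1)·f(k+1) − (1)·f(k) − (k**2 + 5*k/9 + 1/3) = 0.
deg f ≤ 3 (via 0,0,2).
A polynomial solution: f(k) = k*(3*k**2 - 2*k + 2)/9.
R(k) = B(k−1)·f(k)/C(k) = k*(3*k**2 - 2*k + 2)/(9*k**2 + 5*k + 3); s_k = R·t_k = k*(-3*k**2 + 2*k - 2).
Δs = -9*k**2 - 5*k - 3, as required.
Telescope: S(n) = s_(n+1) − s_(0) = -3*n**3 - 7*n**2 - 7*n - 3 − (0) = -3*n**3 - 7*n**2 - 7*n - 3.

S(n) = - 3 n^{3} - 7 n^{2} - 7 n - 3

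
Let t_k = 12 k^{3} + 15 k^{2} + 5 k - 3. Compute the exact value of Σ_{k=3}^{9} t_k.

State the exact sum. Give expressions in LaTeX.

The ratio is (12*k**3 + 51*k**2 + 71*k + 29)/(12*k**3 + 15*k**2 + 5*k - 3).
Normal form (A,B,C) = (1, 1, k**3 + 5*k**2/4 + 5*k/12 - 1/4).
Solve (1)·f(k+1) − (1)·f(k) = k**3 + 5*k**2/4 + 5*k/12 - 1/4.
Bound: deg f ≤ 4.
Solving with deg f ≤ 4: f(k) = k*(3*k**3 - k**2 - 2*k - 3)/12.
Certificate R = B(k−1)f/C = k*(3*k**3 - k**2 - 2*k - 3)/(12*k**3 + 15*k**2 + 5*k - 3) gives s_k = k*(3*k**3 - k**2 - 2*k - 3).
s_(k+1) − s_k = 12*k**3 + 15*k**2 + 5*k - 3 = t_k.
Evaluate s at k=10 and k=3: 28770 and 189; difference 28581.

Σ = 28581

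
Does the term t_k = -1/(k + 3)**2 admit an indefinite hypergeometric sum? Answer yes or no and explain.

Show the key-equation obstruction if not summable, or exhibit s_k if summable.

Ratio r(k) = (k + 3)**2/(k + 4)**2.
Gosper form: A/B · C(k+1)/C(k) with A=k**2 + 6*k + 9, B=k**2 + 8*k + 16, C=1.
Set up (k**2 + 6*k + 9)·f(k+1) − (k**2 + 6*k + 9)·f(k) − (1) = 0.
Degrees (2,2,0) ⇒ d ≤ 0.
Put f(k) = c0: A·f(k+1) − B(k−1)·f(k) − C = -1; need -1 = 0 — inconsistent ⇒ no f, not summable.

No — t_k has no hypergeometric antidifference.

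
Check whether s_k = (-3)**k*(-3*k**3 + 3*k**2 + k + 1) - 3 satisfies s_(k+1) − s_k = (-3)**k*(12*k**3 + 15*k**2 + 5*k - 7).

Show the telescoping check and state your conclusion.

s_(k+1) = -3*(-3)**k*(k - 3*(k + 1)**3 + 3*(k + 1)**2 + 2) - 3
s_(k+1) − s_k = (-3)**k*(12*k**3 + 15*k**2 + 5*k - 7)
(s_(k+1) − s_k) − t_k = 0

Valid — Δs_k = t_k.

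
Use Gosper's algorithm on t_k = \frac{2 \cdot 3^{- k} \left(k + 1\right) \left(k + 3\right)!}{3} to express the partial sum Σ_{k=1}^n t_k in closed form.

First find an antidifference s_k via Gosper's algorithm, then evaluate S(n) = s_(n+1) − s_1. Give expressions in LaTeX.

S(n) = -16 + \frac{2 \cdot 3^{- n} \left(n + 4\right)!}{3}

t_(k+1)/t_k = (k + 2)*(k + 4)/(3*(k + 1)).
Factor: A=k/3 + 4/3; B=1; C=k + 1.
Key eq: (k/3 + 4/3)·f(k+1) = (1)·f(k) + (k + 1).
Bound: deg f ≤ 0.
Match coefficients ⇒ f(k) = 3.
Get s_k = R·t_k = 2*factorial(k + 3)/3**k with R(k) = B(k−1)f(k)/C(k) = 3/(k + 1).
Check: Δs_k = 2*(k + 1)*factorial(k + 3)/(3*3**k). ✓
Σ_(k=1)^n t_k = s_(n+1) − s_(1) = (2*3**(-n - 1)*factorial(n + 4)) − (16), i.e. -16 + 2*factorial(n + 4)/(3*3**n).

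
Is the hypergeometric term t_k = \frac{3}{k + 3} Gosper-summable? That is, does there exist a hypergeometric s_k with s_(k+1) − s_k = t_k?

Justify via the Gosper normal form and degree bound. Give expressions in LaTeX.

No — key equation has no polynomial f.

Step 1: r(k) = (k + 3)/(k + 4).
So A=k + 3 and B=k + 4, with C=1.
Key eq: (k + 3)·f(k+1) = (k + 3)·f(k) + (1).
From deg A=1, deg B=1, deg C=0: d=0.
Write f(k) = c0. Then LHS − RHS = -1, requiring -1 = 0: contradictory. No certificate.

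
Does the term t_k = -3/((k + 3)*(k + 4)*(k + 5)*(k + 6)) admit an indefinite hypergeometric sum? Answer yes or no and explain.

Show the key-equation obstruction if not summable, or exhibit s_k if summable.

Yes. s_k = k*(-k**2 - 12*k - 47)/(60*(k + 3)*(k + 4)*(k + 5)).

r(k) = (k + 3)/(k + 7) after simplifying.
Factor: A=k + 3; B=k + 7; C=1.
Need (k + 3)·f(k+1) − (k + 6)·f(k) = 1.
d = 3 from the (1,1,0) case.
Match coefficients ⇒ f(k) = k*(k**2 + 12*k + 47)/180.
Certificate R = B(k−1)f/C = k*(k + 6)*(k**2 + 12*k + 47)/180 gives s_k = k*(-k**2 - 12*k - 47)/(60*(k + 3)*(k + 4)*(k + 5)).
Check: Δs_k = -3/(k**4 + 18*k**3 + 119*k**2 + 342*k + 360). ✓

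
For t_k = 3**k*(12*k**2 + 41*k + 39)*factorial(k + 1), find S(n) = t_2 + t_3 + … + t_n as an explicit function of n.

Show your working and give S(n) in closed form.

Ratio r(k) = 3*(12*k**3 + 89*k**2 + 222*k + 184)/(12*k**2 + 41*k + 39).
Factor: A=3*k + 6; B=1; C=k**2 + 41*k/12 + 13/4.
Set up (3*k + 6)·f(k+1) − (1)·f(k) − (k**2 + 41*k/12 + 13/4) = 0.
deg f ≤ 1 (via 1,0,2).
Solving with deg f ≤ 1: f(k) = (4*k + 3)/12.
Then R = B(k−1)f/C = (4*k + 3)/(12*k**2 + 41*k + 39), so s_k = R(k)·t_k = 3**k*(4*k + 3)*factorial(k + 1).
s_(k+1) − s_k = 3**k*(12*k**2 + 41*k + 39)*factorial(k + 1) = t_k.
Evaluate: s_(n+1) = 3**(n + 1)*(4*n + 7)*factorial(n + 2); subtract s_(2) = 594 ⇒ S(n) = 12*3**n*n*factorial(n + 2) + 21*3**n*factorial(n + 2) - 594.

S(n) = 12*3**n*n*factorial(n + 2) + 21*3**n*factorial(n + 2) - 594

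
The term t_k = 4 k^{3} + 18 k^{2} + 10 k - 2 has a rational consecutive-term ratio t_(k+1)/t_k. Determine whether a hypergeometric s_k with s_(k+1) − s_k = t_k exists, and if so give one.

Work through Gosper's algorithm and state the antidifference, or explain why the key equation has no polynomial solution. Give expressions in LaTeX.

r(k) = (2*k**3 + 15*k**2 + 29*k + 15)/(2*k**3 + 9*k**2 + 5*k - 1) after simplifying.
So A=1 and B=1, with C=k**3 + 9*k**2/2 + 5*k/2 - 1/2.
Solve (1)·f(k+1) − (1)·f(k) = k**3 + 9*k**2/2 + 5*k/2 - 1/2.
Degrees (0,0,3) ⇒ d ≤ 4.
Coefficient equations give f(k) = k*(k**3 + 4*k**2 - 3*k - 4)/4.
Then R = B(k−1)f/C = k*(k**3 + 4*k**2 - 3*k - 4)/(2*(2*k**3 + 9*k**2 + 5*k - 1)), so s_k = R(k)·t_k = k*(k**3 + 4*k**2 - 3*k - 4).
Verify: 4*k**3 + 18*k**2 + 10*k - 2 matches t_k.

s_k = k \left(k^{3} + 4 k^{2} - 3 k - 4\right)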